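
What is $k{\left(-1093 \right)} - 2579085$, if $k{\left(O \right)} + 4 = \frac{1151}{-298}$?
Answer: $- \frac{768569673}{298} \approx -2.5791 \cdot 10^{6}$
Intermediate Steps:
$k{\left(O \right)} = - \frac{2343}{298}$ ($k{\left(O \right)} = -4 + \frac{1151}{-298} = -4 + 1151 \left(- \frac{1}{298}\right) = -4 - \frac{1151}{298} = - \frac{2343}{298}$)
$k{\left(-1093 \right)} - 2579085 = - \frac{2343}{298} - 2579085 = - \frac{768569673}{298}$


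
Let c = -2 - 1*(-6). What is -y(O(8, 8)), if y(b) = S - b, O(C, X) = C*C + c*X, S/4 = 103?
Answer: -316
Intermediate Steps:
S = 412 (S = 4*103 = 412)
c = 4 (c = -2 + 6 = 4)
O(C, X) = C² + 4*X (O(C, X) = C*C + 4*X = C² + 4*X)
y(b) = 412 - b
-y(O(8, 8)) = -(412 - (8² + 4*8)) = -(412 - (64 + 32)) = -(412 - 1*96) = -(412 - 96) = -1*316 = -316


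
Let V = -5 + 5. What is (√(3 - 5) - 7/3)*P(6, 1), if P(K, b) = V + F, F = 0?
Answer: 0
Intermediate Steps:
V = 0
P(K, b) = 0 (P(K, b) = 0 + 0 = 0)
(√(3 - 5) - 7/3)*P(6, 1) = (√(3 - 5) - 7/3)*0 = (√(-2) - 7*⅓)*0 = (I*√2 - 7/3)*0 = (-7/3 + I*√2)*0 = 0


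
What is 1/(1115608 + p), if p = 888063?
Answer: 1/2003671 ≈ 4.9908e-7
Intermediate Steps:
1/(1115608 + p) = 1/(1115608 + 888063) = 1/2003671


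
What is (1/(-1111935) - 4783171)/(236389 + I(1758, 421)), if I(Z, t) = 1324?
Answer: -759796463698/37760200665 ≈ -20.122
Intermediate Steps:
(1/(-1111935) - 4783171)/(236389 + I(1758, 421)) = (1/(-1111935) - 4783171)/(236389 + 1324) = (-1/1111935 - 4783171)/237713 = -5318575245886/1111935*1/237713 = -759796463698/37760200665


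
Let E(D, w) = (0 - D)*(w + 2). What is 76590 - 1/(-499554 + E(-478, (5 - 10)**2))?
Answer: 37272370321/486648 ≈ 76590.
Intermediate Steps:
E(D, w) = -D*(2 + w) (E(D, w) = (-D)*(2 + w) = -D*(2 + w))
76590 - 1/(-499554 + E(-478, (5 - 10)**2)) = 76590 - 1/(-499554 - 1*(-478)*(2 + (5 - 10)**2)) = 76590 - 1/(-499554 - 1*(-478)*(2 + (-5)**2)) = 76590 - 1/(-499554 - 1*(-478)*(2 + 25)) = 76590 - 1/(-499554 - 1*(-478)*27) = 76590 - 1/(-499554 + 12906) = 76590 - 1/(-486648) = 76590 - 1*(-1/486648) = 76590 + 1/486648 = 37272370321/486648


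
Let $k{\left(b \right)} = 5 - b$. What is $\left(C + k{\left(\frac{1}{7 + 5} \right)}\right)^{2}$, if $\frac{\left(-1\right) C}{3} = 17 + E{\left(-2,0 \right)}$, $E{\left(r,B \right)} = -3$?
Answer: $\frac{198025}{144} \approx 1375.2$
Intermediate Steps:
$C = -42$ ($C = - 3 \left(17 - 3\right) = \left(-3\right) 14 = -42$)
$\left(C + k{\left(\frac{1}{7 + 5} \right)}\right)^{2} = \left(-42 + \left(5 - \frac{1}{7 + 5}\right)\right)^{2} = \left(-42 + \left(5 - \frac{1}{12}\right)\right)^{2} = \left(-42 + \frac{59}{12}\right)^{2} = \left(- \frac{445}{12}\right)^{2} = \frac{198025}{144}$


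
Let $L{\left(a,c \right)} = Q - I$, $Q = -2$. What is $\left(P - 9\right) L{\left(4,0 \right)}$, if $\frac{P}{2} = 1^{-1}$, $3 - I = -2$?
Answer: $49$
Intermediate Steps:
$I = 5$ ($I = 3 - -2 = 3 + 2 = 5$)
$L{\left(a,c \right)} = -7$ ($L{\left(a,c \right)} = -2 - 5 = -7$)
$P = 2$ ($P = \frac{2}{1} = 2 \cdot 1 = 2$)
$\left(P - 9\right) L{\left(4,0 \right)} = \left(2 - 9\right) \left(-7\right) = \left(-7\right) \left(-7\right) = 49$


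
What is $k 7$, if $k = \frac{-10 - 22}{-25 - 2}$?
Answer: $\frac{224}{27} \approx 8.2963$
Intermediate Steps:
$k = \frac{32}{27}$ ($k = - \frac{32}{-27} = \left(-32\right) \left(- \frac{1}{27}\right) = \frac{32}{27} \approx 1.1852$)
$k 7 = \frac{32}{27} \cdot 7 = \frac{224}{27}$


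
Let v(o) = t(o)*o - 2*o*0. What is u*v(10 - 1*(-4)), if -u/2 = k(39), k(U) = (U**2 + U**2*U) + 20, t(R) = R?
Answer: -23857120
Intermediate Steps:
k(U) = 20 + U**2 + U**3 (k(U) = (U**2 + U**3) + 20 = 20 + U**2 + U**3)
v(o) = o**2 (v(o) = o*o - 2*o*0 = o**2 + 0 = o**2)
u = -121720 (u = -2*(20 + 39**2 + 39**3) = -2*(20 + 1521 + 59319) = -2*60860 = -121720)
u*v(10 - 1*(-4)) = -121720*(10 - 1*(-4))**2 = -121720*(10 + 4)**2 = -121720*14**2 = -121720*196 = -23857120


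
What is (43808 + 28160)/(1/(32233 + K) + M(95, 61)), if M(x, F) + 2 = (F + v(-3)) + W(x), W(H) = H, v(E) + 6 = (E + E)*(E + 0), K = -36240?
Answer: 288375776/665161 ≈ 433.54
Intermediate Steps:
v(E) = -6 + 2*E² (v(E) = -6 + (E + E)*(E + 0) = -6 + (2*E)*E = -6 + 2*E²)
M(x, F) = 10 + F + x (M(x, F) = -2 + ((F + (-6 + 2*(-3)²)) + x) = -2 + ((F + (-6 + 2*9)) + x) = -2 + ((F + (-6 + 18)) + x) = -2 + ((F + 12) + x) = -2 + ((12 + F) + x) = -2 + (12 + F + x) = 10 + F + x)
(43808 + 28160)/(1/(32233 + K) + M(95, 61)) = (43808 + 28160)/(1/(32233 - 36240) + (10 + 61 + 95)) = 71968/(1/(-4007) + 166) = 71968/(-1/4007 + 166) = 71968/(665161/4007) = 71968*(4007/665161) = 288375776/665161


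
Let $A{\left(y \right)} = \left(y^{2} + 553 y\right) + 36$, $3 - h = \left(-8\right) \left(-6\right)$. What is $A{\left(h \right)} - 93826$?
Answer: $-116650$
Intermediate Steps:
$h = -45$ ($h = 3 - \left(-8\right) \left(-6\right) = 3 - 48 = -45$)
$A{\left(y \right)} = 36 + y^{2} + 553 y$
$A{\left(h \right)} - 93826 = \left(36 + \left(-45\right)^{2} + 553 \left(-45\right)\right) - 93826 = \left(36 + 2025 - 24885\right) - 93826 = -22824 - 93826 = -116650$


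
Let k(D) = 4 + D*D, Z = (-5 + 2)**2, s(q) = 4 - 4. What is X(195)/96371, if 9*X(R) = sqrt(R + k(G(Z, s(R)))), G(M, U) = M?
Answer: 2*sqrt(70)/867339 ≈ 1.9293e-5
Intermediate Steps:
s(q) = 0
Z = 9 (Z = (-3)**2 = 9)
k(D) = 4 + D**2
X(R) = sqrt(85 + R)/9 (X(R) = sqrt(R + (4 + 9**2))/9 = sqrt(R + (4 + 81))/9 = sqrt(R + 85)/9 = sqrt(85 + R)/9)
X(195)/96371 = (sqrt(85 + 195)/9)/96371 = (sqrt(280)/9)*(1/96371) = ((2*sqrt(70))/9)*(1/96371) = (2*sqrt(70)/9)*(1/96371) = 2*sqrt(70)/867339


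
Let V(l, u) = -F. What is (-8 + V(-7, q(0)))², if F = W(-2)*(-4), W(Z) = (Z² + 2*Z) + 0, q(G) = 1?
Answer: 64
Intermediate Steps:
W(Z) = Z² + 2*Z
F = 0 (F = -2*(2 - 2)*(-4) = -2*0*(-4) = 0*(-4) = 0)
V(l, u) = 0 (V(l, u) = -1*0 = 0)
(-8 + V(-7, q(0)))² = (-8 + 0)² = (-8)² = 64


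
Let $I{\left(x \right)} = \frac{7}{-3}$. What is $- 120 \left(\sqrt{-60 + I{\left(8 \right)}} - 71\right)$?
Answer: $8520 - 40 i \sqrt{561} \approx 8520.0 - 947.42 i$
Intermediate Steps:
$I{\left(x \right)} = - \frac{7}{3}$ ($I{\left(x \right)} = 7 \left(- \frac{1}{3}\right) = - \frac{7}{3}$)
$- 120 \left(\sqrt{-60 + I{\left(8 \right)}} - 71\right) = - 120 \left(\sqrt{-60 - \frac{7}{3}} - 71\right) = - 120 \left(\sqrt{- \frac{187}{3}} - 71\right) = - 120 \left(\frac{i \sqrt{561}}{3} - 71\right) = - 120 \left(-71 + \frac{i \sqrt{561}}{3}\right) = 8520 - 40 i \sqrt{561}$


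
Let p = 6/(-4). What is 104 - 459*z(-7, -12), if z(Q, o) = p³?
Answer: 13225/8 ≈ 1653.1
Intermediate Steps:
p = -3/2 (p = 6*(-¼) = -3/2 ≈ -1.5000)
z(Q, o) = -27/8 (z(Q, o) = (-3/2)³ = -27/8)
104 - 459*z(-7, -12) = 104 - 459*(-27/8) = 104 + 12393/8 = 13225/8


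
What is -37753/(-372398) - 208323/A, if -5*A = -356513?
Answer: -374435907481/132764728174 ≈ -2.8203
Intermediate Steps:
A = 356513/5 (A = -⅕*(-356513) = 356513/5 ≈ 71303.)
-37753/(-372398) - 208323/A = -37753/(-372398) - 208323/356513/5 = -37753*(-1/372398) - 208323*5/356513 = 37753/372398 - 1041615/356513 = -374435907481/132764728174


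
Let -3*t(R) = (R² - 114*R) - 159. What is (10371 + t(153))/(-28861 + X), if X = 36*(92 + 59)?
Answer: -1687/4685 ≈ -0.36009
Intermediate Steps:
t(R) = 53 + 38*R - R²/3 (t(R) = -((R² - 114*R) - 159)/3 = -(-159 + R² - 114*R)/3 = 53 + 38*R - R²/3)
X = 5436 (X = 36*151 = 5436)
(10371 + t(153))/(-28861 + X) = (10371 + (53 + 38*153 - ⅓*153²))/(-28861 + 5436) = (10371 + (53 + 5814 - ⅓*23409))/(-23425) = (10371 + (53 + 5814 - 7803))*(-1/23425) = (10371 - 1936)*(-1/23425) = 8435*(-1/23425) = -1687/4685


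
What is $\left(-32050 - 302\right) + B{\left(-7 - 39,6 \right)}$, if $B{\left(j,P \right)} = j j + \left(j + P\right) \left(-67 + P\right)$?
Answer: $-27796$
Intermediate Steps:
$B{\left(j,P \right)} = j^{2} + \left(-67 + P\right) \left(P + j\right)$ ($B{\left(j,P \right)} = j^{2} + \left(P + j\right) \left(-67 + P\right) = j^{2} + \left(-67 + P\right) \left(P + j\right)$)
$\left(-32050 - 302\right) + B{\left(-7 - 39,6 \right)} = \left(-32050 - 302\right) + \left(6^{2} + \left(-7 - 39\right)^{2} - 402 - 67 \left(-7 - 39\right) + 6 \left(-7 - 39\right)\right) = -32352 + \left(36 + \left(-7 - 39\right)^{2} - 402 - 67 \left(-7 - 39\right) + 6 \left(-7 - 39\right)\right) = -32352 + \left(36 + \left(-46\right)^{2} - 402 - -3082 + 6 \left(-46\right)\right) = -32352 + \left(36 + 2116 - 402 + 3082 - 276\right) = -32352 + 4556 = -27796$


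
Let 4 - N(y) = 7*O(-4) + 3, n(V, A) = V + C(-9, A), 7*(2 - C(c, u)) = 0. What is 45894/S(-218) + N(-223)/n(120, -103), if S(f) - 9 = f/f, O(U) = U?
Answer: 2799679/610 ≈ 4589.6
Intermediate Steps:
C(c, u) = 2 (C(c, u) = 2 - ⅐*0 = 2 + 0 = 2)
S(f) = 10 (S(f) = 9 + f/f = 9 + 1 = 10)
n(V, A) = 2 + V (n(V, A) = V + 2 = 2 + V)
N(y) = 29 (N(y) = 4 - (7*(-4) + 3) = 4 - (-28 + 3) = 4 - 1*(-25) = 4 + 25 = 29)
45894/S(-218) + N(-223)/n(120, -103) = 45894/10 + 29/(2 + 120) = 45894*(⅒) + 29/122 = 22947/5 + 29*(1/122) = 22947/5 + 29/122 = 2799679/610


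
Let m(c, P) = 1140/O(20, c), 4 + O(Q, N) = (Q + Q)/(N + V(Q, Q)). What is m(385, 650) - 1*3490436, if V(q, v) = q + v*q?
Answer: -185008403/53 ≈ -3.4907e+6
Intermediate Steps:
V(q, v) = q + q*v
O(Q, N) = -4 + 2*Q/(N + Q*(1 + Q)) (O(Q, N) = -4 + (Q + Q)/(N + Q*(1 + Q)) = -4 + (2*Q)/(N + Q*(1 + Q)) = -4 + 2*Q/(N + Q*(1 + Q)))
m(c, P) = 570*(420 + c)/(-820 - 2*c) (m(c, P) = 1140/((2*(20 - 2*c - 2*20*(1 + 20))/(c + 20*(1 + 20)))) = 1140/((2*(20 - 2*c - 2*20*21)/(c + 20*21))) = 1140/((2*(20 - 2*c - 840)/(c + 420))) = 1140/((2*(-820 - 2*c)/(420 + c))) = 1140*((420 + c)/(2*(-820 - 2*c))) = 570*(420 + c)/(-820 - 2*c))
m(385, 650) - 1*3490436 = 285*(-420 - 1*385)/(410 + 385) - 1*3490436 = 285*(-420 - 385)/795 - 3490436 = 285*(1/795)*(-805) - 3490436 = -15295/53 - 3490436 = -185008403/53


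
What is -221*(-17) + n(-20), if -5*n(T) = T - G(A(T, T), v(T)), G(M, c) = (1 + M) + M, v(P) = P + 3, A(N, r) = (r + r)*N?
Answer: 20406/5 ≈ 4081.2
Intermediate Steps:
A(N, r) = 2*N*r (A(N, r) = (2*r)*N = 2*N*r)
v(P) = 3 + P
G(M, c) = 1 + 2*M
n(T) = ⅕ - T/5 + 4*T²/5 (n(T) = -(T - (1 + 2*(2*T*T)))/5 = -(T - (1 + 2*(2*T²)))/5 = -(T - (1 + 4*T²))/5 = -(T + (-1 - 4*T²))/5 = -(-1 + T - 4*T²)/5 = ⅕ - T/5 + 4*T²/5)
-221*(-17) + n(-20) = -221*(-17) + (⅕ - ⅕*(-20) + (⅘)*(-20)²) = 3757 + (⅕ + 4 + (⅘)*400) = 3757 + (⅕ + 4 + 320) = 3757 + 1621/5 = 20406/5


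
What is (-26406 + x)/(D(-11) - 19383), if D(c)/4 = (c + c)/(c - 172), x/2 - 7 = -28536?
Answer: 15273912/3547001 ≈ 4.3061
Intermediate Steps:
x = -57058 (x = 14 + 2*(-28536) = 14 - 57072 = -57058)
D(c) = 8*c/(-172 + c) (D(c) = 4*((c + c)/(c - 172)) = 4*((2*c)/(-172 + c)) = 4*(2*c/(-172 + c)) = 8*c/(-172 + c))
(-26406 + x)/(D(-11) - 19383) = (-26406 - 57058)/(8*(-11)/(-172 - 11) - 19383) = -83464/(8*(-11)/(-183) - 19383) = -83464/(8*(-11)*(-1/183) - 19383) = -83464/(88/183 - 19383) = -83464/(-3547001/183) = -83464*(-183/3547001) = 15273912/3547001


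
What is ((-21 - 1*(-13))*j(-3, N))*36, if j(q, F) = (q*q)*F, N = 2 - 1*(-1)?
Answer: -7776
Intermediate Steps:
N = 3 (N = 2 + 1 = 3)
j(q, F) = F*q**2 (j(q, F) = q**2*F = F*q**2)
((-21 - 1*(-13))*j(-3, N))*36 = ((-21 - 1*(-13))*(3*(-3)**2))*36 = ((-21 + 13)*(3*9))*36 = -8*27*36 = -216*36 = -7776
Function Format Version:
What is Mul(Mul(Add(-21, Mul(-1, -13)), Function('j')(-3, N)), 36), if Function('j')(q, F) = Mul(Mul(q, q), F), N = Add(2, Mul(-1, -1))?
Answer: -7776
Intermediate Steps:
N = 3 (N = Add(2, 1) = 3)
Function('j')(q, F) = Mul(F, Pow(q, 2)) (Function('j')(q, F) = Mul(Pow(q, 2), F) = Mul(F, Pow(q, 2)))
Mul(Mul(Add(-21, Mul(-1, -13)), Function('j')(-3, N)), 36) = Mul(Mul(Add(-21, Mul(-1, -13)), Mul(3, Pow(-3, 2))), 36) = Mul(Mul(Add(-21, 13), Mul(3, 9)), 36) = Mul(Mul(-8, 27), 36) = Mul(-216, 36) = -7776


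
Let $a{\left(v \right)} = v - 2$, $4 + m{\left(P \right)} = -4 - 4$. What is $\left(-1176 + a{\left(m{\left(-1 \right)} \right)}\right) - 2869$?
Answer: $-4059$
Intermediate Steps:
$m{\left(P \right)} = -12$ ($m{\left(P \right)} = -4 - 8 = -12$)
$a{\left(v \right)} = -2 + v$ ($a{\left(v \right)} = v - 2 = -2 + v$)
$\left(-1176 + a{\left(m{\left(-1 \right)} \right)}\right) - 2869 = \left(-1176 - 14\right) - 2869 = -1190 - 2869 = -4059$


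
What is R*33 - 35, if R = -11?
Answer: -398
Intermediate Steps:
R*33 - 35 = -11*33 - 35 = -363 - 35 = -398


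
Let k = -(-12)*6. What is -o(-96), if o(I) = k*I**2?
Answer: -663552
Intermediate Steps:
k = 72 (k = -1*(-72) = 72)
o(I) = 72*I**2
-o(-96) = -72*(-96)**2 = -72*9216 = -1*663552 = -663552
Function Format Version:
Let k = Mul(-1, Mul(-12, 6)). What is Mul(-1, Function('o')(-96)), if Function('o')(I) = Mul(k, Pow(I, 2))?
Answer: -663552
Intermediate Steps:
k = 72 (k = Mul(-1, -72) = 72)
Function('o')(I) = Mul(72, Pow(I, 2))
Mul(-1, Function('o')(-96)) = Mul(-1, Mul(72, Pow(-96, 2))) = Mul(-1, Mul(72, 9216)) = Mul(-1, 663552) = -663552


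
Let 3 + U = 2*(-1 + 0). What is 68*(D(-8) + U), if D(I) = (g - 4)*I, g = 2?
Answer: 748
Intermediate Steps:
D(I) = -2*I (D(I) = (2 - 4)*I = -2*I)
U = -5 (U = -3 + 2*(-1 + 0) = -3 + 2*(-1) = -3 - 2 = -5)
68*(D(-8) + U) = 68*(-2*(-8) - 5) = 68*(16 - 5) = 68*11 = 748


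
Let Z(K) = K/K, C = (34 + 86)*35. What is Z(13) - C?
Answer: -4199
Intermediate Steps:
C = 4200 (C = 120*35 = 4200)
Z(K) = 1
Z(13) - C = 1 - 1*4200 = 1 - 4200 = -4199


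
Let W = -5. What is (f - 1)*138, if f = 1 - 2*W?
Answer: 1380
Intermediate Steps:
f = 11 (f = 1 - 2*(-5) = 1 + 10 = 11)
(f - 1)*138 = (11 - 1)*138 = 10*138 = 1380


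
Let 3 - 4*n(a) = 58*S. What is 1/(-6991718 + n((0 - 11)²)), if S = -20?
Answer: -4/27965709 ≈ -1.4303e-7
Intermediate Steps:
n(a) = 1163/4 (n(a) = ¾ - 29*(-20)/2 = ¾ - ¼*(-1160) = ¾ + 290 = 1163/4)
1/(-6991718 + n((0 - 11)²)) = 1/(-6991718 + 1163/4) = 1/(-27965709/4) = -4/27965709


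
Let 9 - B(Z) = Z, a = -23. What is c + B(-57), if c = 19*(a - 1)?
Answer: -390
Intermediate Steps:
B(Z) = 9 - Z
c = -456 (c = 19*(-23 - 1) = 19*(-24) = -456)
c + B(-57) = -456 + (9 - 1*(-57)) = -456 + (9 + 57) = -456 + 66 = -390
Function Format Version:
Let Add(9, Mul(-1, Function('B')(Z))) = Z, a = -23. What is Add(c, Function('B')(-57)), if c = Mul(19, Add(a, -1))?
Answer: -390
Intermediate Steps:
Function('B')(Z) = Add(9, Mul(-1, Z))
c = -456 (c = Mul(19, Add(-23, -1)) = Mul(19, -24) = -456)
Add(c, Function('B')(-57)) = Add(-456, Add(9, Mul(-1, -57))) = Add(-456, Add(9, 57)) = Add(-456, 66) = -390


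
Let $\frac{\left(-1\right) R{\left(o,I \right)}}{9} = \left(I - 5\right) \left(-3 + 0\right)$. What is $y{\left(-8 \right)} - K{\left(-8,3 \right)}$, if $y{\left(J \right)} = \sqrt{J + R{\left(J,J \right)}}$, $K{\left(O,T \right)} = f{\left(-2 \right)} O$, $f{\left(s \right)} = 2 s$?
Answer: $-32 + i \sqrt{359} \approx -32.0 + 18.947 i$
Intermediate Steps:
$R{\left(o,I \right)} = -135 + 27 I$ ($R{\left(o,I \right)} = - 9 \left(I - 5\right) \left(-3 + 0\right) = - 9 \left(-5 + I\right) \left(-3\right) = - 9 \left(15 - 3 I\right) = -135 + 27 I$)
$K{\left(O,T \right)} = - 4 O$ ($K{\left(O,T \right)} = 2 \left(-2\right) O = - 4 O$)
$y{\left(J \right)} = \sqrt{-135 + 28 J}$ ($y{\left(J \right)} = \sqrt{J + \left(-135 + 27 J\right)} = \sqrt{-135 + 28 J}$)
$y{\left(-8 \right)} - K{\left(-8,3 \right)} = \sqrt{-135 + 28 \left(-8\right)} - \left(-4\right) \left(-8\right) = \sqrt{-135 - 224} - 32 = \sqrt{-359} - 32 = i \sqrt{359} - 32 = -32 + i \sqrt{359}$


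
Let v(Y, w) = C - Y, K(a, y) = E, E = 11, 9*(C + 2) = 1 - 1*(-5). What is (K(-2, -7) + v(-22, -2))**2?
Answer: 9025/9 ≈ 1002.8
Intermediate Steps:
C = -4/3 (C = -2 + (1 - 1*(-5))/9 = -2 + (1 + 5)/9 = -2 + (1/9)*6 = -2 + 2/3 = -4/3 ≈ -1.3333)
K(a, y) = 11
v(Y, w) = -4/3 - Y
(K(-2, -7) + v(-22, -2))**2 = (11 + (-4/3 - 1*(-22)))**2 = (11 + (-4/3 + 22))**2 = (11 + 62/3)**2 = (95/3)**2 = 9025/9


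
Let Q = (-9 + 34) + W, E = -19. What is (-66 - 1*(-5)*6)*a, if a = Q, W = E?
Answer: -216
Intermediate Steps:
W = -19
Q = 6 (Q = (-9 + 34) - 19 = 25 - 19 = 6)
a = 6
(-66 - 1*(-5)*6)*a = (-66 - 1*(-5)*6)*6 = (-66 + 5*6)*6 = (-66 + 30)*6 = -36*6 = -216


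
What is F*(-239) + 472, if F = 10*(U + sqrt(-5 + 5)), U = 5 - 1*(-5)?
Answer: -23428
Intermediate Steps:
U = 10 (U = 5 + 5 = 10)
F = 100 (F = 10*(10 + sqrt(-5 + 5)) = 10*(10 + sqrt(0)) = 10*(10 + 0) = 10*10 = 100)
F*(-239) + 472 = 100*(-239) + 472 = -23900 + 472 = -23428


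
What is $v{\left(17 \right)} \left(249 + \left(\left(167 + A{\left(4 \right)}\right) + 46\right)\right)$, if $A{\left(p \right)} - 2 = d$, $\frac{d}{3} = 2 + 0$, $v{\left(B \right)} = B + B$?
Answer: $15980$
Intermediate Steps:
$v{\left(B \right)} = 2 B$
$d = 6$ ($d = 3 \left(2 + 0\right) = 3 \cdot 2 = 6$)
$A{\left(p \right)} = 8$ ($A{\left(p \right)} = 2 + 6 = 8$)
$v{\left(17 \right)} \left(249 + \left(\left(167 + A{\left(4 \right)}\right) + 46\right)\right) = 2 \cdot 17 \left(249 + \left(\left(167 + 8\right) + 46\right)\right) = 34 \left(249 + \left(175 + 46\right)\right) = 34 \left(249 + 221\right) = 34 \cdot 470 = 15980$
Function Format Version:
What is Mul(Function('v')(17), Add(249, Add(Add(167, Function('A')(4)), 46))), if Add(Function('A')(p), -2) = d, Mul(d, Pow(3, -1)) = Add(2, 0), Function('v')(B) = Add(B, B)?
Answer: 15980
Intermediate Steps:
Function('v')(B) = Mul(2, B)
d = 6 (d = Mul(3, Add(2, 0)) = Mul(3, 2) = 6)
Function('A')(p) = 8 (Function('A')(p) = Add(2, 6) = 8)
Mul(Function('v')(17), Add(249, Add(Add(167, Function('A')(4)), 46))) = Mul(Mul(2, 17), Add(249, Add(Add(167, 8), 46))) = Mul(34, Add(249, Add(175, 46))) = Mul(34, Add(249, 221)) = Mul(34, 470) = 15980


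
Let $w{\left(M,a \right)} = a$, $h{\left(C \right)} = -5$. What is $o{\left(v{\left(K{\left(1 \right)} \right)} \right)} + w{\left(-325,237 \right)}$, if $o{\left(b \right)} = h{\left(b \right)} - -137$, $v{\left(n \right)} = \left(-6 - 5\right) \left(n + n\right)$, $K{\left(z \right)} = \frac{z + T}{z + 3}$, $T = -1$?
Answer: $369$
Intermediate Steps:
$K{\left(z \right)} = \frac{-1 + z}{3 + z}$ ($K{\left(z \right)} = \frac{z - 1}{z + 3} = \frac{-1 + z}{3 + z}$)
$v{\left(n \right)} = - 22 n$ ($v{\left(n \right)} = - 11 \cdot 2 n = - 22 n$)
$o{\left(b \right)} = 132$ ($o{\left(b \right)} = -5 - -137 = -5 + 137 = 132$)
$o{\left(v{\left(K{\left(1 \right)} \right)} \right)} + w{\left(-325,237 \right)} = 132 + 237 = 369$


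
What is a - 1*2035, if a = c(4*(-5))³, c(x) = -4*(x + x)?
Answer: 4093965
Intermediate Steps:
c(x) = -8*x
a = 4096000 (a = (-32*(-5))³ = (-8*(-20))³ = 160³ = 4096000)
a - 1*2035 = 4096000 - 1*2035 = 4096000 - 2035 = 4093965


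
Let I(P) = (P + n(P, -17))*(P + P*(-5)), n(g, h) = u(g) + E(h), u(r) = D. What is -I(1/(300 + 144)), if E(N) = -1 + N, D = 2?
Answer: -7103/49284 ≈ -0.14412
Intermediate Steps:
u(r) = 2
n(g, h) = 1 + h (n(g, h) = 2 + (-1 + h) = 1 + h)
I(P) = -4*P*(-16 + P) (I(P) = (P + (1 - 17))*(P + P*(-5)) = (P - 16)*(P - 5*P) = (-16 + P)*(-4*P) = -4*P*(-16 + P))
-I(1/(300 + 144)) = -4*(16 - 1/(300 + 144))/(300 + 144) = -4*(16 - 1/444)/444 = -4*7103/(444*444) = -1*7103/49284 = -7103/49284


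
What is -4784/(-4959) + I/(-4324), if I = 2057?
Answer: 10485353/21442716 ≈ 0.48899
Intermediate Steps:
-4784/(-4959) + I/(-4324) = -4784/(-4959) + 2057/(-4324) = -4784*(-1/4959) + 2057*(-1/4324) = 4784/4959 - 2057/4324 = 10485353/21442716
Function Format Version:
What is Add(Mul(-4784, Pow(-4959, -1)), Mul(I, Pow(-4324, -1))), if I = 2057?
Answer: Rational(10485353, 21442716) ≈ 0.48899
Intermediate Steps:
Add(Mul(-4784, Pow(-4959, -1)), Mul(I, Pow(-4324, -1))) = Add(Mul(-4784, Pow(-4959, -1)), Mul(2057, Pow(-4324, -1))) = Add(Mul(-4784, Rational(-1, 4959)), Mul(2057, Rational(-1, 4324))) = Add(Rational(4784, 4959), Rational(-2057, 4324)) = Rational(10485353, 21442716)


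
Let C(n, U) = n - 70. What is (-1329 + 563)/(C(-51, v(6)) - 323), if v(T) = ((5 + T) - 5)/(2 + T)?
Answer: 383/222 ≈ 1.7252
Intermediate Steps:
v(T) = T/(2 + T)
C(n, U) = -70 + n
(-1329 + 563)/(C(-51, v(6)) - 323) = (-1329 + 563)/((-70 - 51) - 323) = -766/(-121 - 323) = -766/(-444) = -766*(-1/444) = 383/222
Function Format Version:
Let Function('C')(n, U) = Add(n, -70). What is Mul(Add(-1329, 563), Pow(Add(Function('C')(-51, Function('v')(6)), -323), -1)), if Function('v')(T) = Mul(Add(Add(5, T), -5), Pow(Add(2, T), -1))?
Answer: Rational(383, 222) ≈ 1.7252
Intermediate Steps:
Function('v')(T) = Mul(T, Pow(Add(2, T), -1))
Function('C')(n, U) = Add(-70, n)
Mul(Add(-1329, 563), Pow(Add(Function('C')(-51, Function('v')(6)), -323), -1)) = Mul(Add(-1329, 563), Pow(Add(Add(-70, -51), -323), -1)) = Mul(-766, Pow(Add(-121, -323), -1)) = Mul(-766, Pow(-444, -1)) = Mul(-766, Rational(-1, 444)) = Rational(383, 222)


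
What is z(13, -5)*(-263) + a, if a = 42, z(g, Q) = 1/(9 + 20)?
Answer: 955/29 ≈ 32.931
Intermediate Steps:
z(g, Q) = 1/29
z(13, -5)*(-263) + a = (1/29)*(-263) + 42 = -263/29 + 42 = 955/29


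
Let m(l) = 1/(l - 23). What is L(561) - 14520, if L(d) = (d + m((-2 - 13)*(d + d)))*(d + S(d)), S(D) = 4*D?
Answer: 26275256700/16853 ≈ 1.5591e+6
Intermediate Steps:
m(l) = 1/(-23 + l)
L(d) = 5*d*(d + 1/(-23 - 30*d)) (L(d) = (d + 1/(-23 + (-2 - 13)*(d + d)))*(d + 4*d) = (d + 1/(-23 - 30*d))*(5*d) = 5*d*(d + 1/(-23 - 30*d)))
L(561) - 14520 = 5*561*(-1 + 561*(23 + 30*561))/(23 + 30*561) - 14520 = 5*561*(-1 + 561*(23 + 16830))/(23 + 16830) - 14520 = 5*561*(-1 + 561*16853)/16853 - 14520 = 5*561*(1/16853)*(-1 + 9454533) - 14520 = 5*561*(1/16853)*9454532 - 14520 = 26519962260/16853 - 14520 = 26275256700/16853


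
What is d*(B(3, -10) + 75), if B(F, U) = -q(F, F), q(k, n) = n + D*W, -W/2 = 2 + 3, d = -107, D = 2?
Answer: -9844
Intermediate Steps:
W = -10 (W = -2*(2 + 3) = -2*5 = -10)
q(k, n) = -20 + n (q(k, n) = n + 2*(-10) = n - 20 = -20 + n)
B(F, U) = 20 - F (B(F, U) = -(-20 + F) = 20 - F)
d*(B(3, -10) + 75) = -107*((20 - 1*3) + 75) = -107*((20 - 3) + 75) = -107*(17 + 75) = -107*92 = -9844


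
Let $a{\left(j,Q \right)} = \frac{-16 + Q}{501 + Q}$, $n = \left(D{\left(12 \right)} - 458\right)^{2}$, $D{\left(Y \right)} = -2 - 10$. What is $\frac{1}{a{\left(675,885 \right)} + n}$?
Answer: $\frac{126}{27833479} \approx 4.5269 \cdot 10^{-6}$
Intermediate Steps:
$D{\left(Y \right)} = -12$ ($D{\left(Y \right)} = -2 - 10 = -12$)
$n = 220900$ ($n = \left(-12 - 458\right)^{2} = \left(-470\right)^{2} = 220900$)
$a{\left(j,Q \right)} = \frac{-16 + Q}{501 + Q}$
$\frac{1}{a{\left(675,885 \right)} + n} = \frac{1}{\frac{-16 + 885}{501 + 885} + 220900} = \frac{1}{\frac{1}{1386} \cdot 869 + 220900} = \frac{1}{\frac{79}{126} + 220900} = \frac{1}{\frac{27833479}{126}} = \frac{126}{27833479}$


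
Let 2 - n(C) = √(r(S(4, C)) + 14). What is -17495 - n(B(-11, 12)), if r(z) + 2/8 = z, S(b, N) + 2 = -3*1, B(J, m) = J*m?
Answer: -17497 + √35/2 ≈ -17494.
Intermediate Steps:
S(b, N) = -5 (S(b, N) = -2 - 3*1 = -2 - 3 = -5)
r(z) = -¼ + z
n(C) = 2 - √35/2 (n(C) = 2 - √((-¼ - 5) + 14) = 2 - √(-21/4 + 14) = 2 - √(35/4) = 2 - √35/2)
-17495 - n(B(-11, 12)) = -17495 - (2 - √35/2) = -17495 + (-2 + √35/2) = -17497 + √35/2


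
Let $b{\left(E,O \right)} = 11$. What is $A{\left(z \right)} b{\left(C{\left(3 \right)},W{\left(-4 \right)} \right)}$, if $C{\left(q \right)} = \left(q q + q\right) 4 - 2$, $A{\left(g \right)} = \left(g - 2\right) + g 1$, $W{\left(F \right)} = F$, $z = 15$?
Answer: $308$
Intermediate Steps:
$A{\left(g \right)} = -2 + 2 g$ ($A{\left(g \right)} = \left(-2 + g\right) + g = -2 + 2 g$)
$C{\left(q \right)} = -2 + 4 q + 4 q^{2}$ ($C{\left(q \right)} = \left(q^{2} + q\right) 4 - 2 = \left(q + q^{2}\right) 4 - 2 = \left(4 q + 4 q^{2}\right) - 2 = -2 + 4 q + 4 q^{2}$)
$A{\left(z \right)} b{\left(C{\left(3 \right)},W{\left(-4 \right)} \right)} = \left(-2 + 2 \cdot 15\right) 11 = \left(-2 + 30\right) 11 = 28 \cdot 11 = 308$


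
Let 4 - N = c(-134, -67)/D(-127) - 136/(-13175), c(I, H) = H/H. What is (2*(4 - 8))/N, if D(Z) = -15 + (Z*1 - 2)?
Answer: -892800/446023 ≈ -2.0017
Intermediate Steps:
D(Z) = -17 + Z (D(Z) = -15 + (Z - 2) = -15 + (-2 + Z) = -17 + Z)
c(I, H) = 1
N = 446023/111600 (N = 4 - (1/(-17 - 127) - 136/(-13175)) = 4 - (1/(-144) - 136*(-1/13175)) = 4 - (1*(-1/144) + 8/775) = 4 - (-1/144 + 8/775) = 4 - 1*377/111600 = 4 - 377/111600 = 446023/111600 ≈ 3.9966)
(2*(4 - 8))/N = (2*(4 - 8))/(446023/111600) = (2*(-4))*(111600/446023) = -8*111600/446023 = -892800/446023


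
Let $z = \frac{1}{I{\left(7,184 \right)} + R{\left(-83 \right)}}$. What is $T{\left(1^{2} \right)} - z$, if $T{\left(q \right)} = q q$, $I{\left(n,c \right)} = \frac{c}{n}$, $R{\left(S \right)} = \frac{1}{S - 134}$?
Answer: $\frac{5486}{5703} \approx 0.96195$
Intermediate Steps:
$R{\left(S \right)} = \frac{1}{-134 + S}$
$T{\left(q \right)} = q^{2}$
$z = \frac{217}{5703}$ ($z = \frac{1}{\frac{184}{7} + \frac{1}{-134 - 83}} = \frac{1}{184 \cdot \frac{1}{7} + \frac{1}{-217}} = \frac{1}{\frac{184}{7} - \frac{1}{217}} = \frac{1}{\frac{5703}{217}} = \frac{217}{5703} \approx 0.03805$)
$T{\left(1^{2} \right)} - z = \left(1^{2}\right)^{2} - \frac{217}{5703} = 1^{2} - \frac{217}{5703} = 1 - \frac{217}{5703} = \frac{5486}{5703}$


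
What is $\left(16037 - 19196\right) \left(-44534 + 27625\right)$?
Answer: $53415531$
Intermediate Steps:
$\left(16037 - 19196\right) \left(-44534 + 27625\right) = \left(-3159\right) \left(-16909\right) = 53415531$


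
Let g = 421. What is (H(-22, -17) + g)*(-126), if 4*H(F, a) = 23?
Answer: -107541/2 ≈ -53771.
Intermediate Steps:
H(F, a) = 23/4 (H(F, a) = (¼)*23 = 23/4)
(H(-22, -17) + g)*(-126) = (23/4 + 421)*(-126) = (1707/4)*(-126) = -107541/2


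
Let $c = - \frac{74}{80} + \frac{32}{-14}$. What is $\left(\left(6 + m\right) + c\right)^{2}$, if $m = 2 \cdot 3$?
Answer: $\frac{6056521}{78400} \approx 77.252$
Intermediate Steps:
$m = 6$
$c = - \frac{899}{280}$ ($c = \left(-74\right) \frac{1}{80} + 32 \left(- \frac{1}{14}\right) = - \frac{37}{40} - \frac{16}{7} = - \frac{899}{280} \approx -3.2107$)
$\left(\left(6 + m\right) + c\right)^{2} = \left(\left(6 + 6\right) - \frac{899}{280}\right)^{2} = \left(12 - \frac{899}{280}\right)^{2} = \left(\frac{2461}{280}\right)^{2} = \frac{6056521}{78400}$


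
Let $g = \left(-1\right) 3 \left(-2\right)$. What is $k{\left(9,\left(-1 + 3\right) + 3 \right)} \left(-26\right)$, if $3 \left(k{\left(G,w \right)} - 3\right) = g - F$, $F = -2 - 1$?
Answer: $-156$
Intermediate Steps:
$F = -3$
$g = 6$ ($g = \left(-3\right) \left(-2\right) = 6$)
$k{\left(G,w \right)} = 6$ ($k{\left(G,w \right)} = 3 + \frac{6 - -3}{3} = 3 + \frac{6 + 3}{3} = 3 + \frac{1}{3} \cdot 9 = 3 + 3 = 6$)
$k{\left(9,\left(-1 + 3\right) + 3 \right)} \left(-26\right) = 6 \left(-26\right) = -156$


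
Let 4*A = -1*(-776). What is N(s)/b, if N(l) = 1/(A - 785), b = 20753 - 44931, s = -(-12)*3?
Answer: 1/14289198 ≈ 6.9983e-8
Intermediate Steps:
s = 36 (s = -6*(-6) = 36)
A = 194 (A = (-1*(-776))/4 = (¼)*776 = 194)
b = -24178
N(l) = -1/591 (N(l) = 1/(194 - 785) = 1/(-591) = -1/591)
N(s)/b = -1/591/(-24178) = -1/591*(-1/24178) = 1/14289198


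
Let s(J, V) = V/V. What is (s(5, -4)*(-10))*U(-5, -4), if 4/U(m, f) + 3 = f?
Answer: 40/7 ≈ 5.7143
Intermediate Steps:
s(J, V) = 1
U(m, f) = 4/(-3 + f)
(s(5, -4)*(-10))*U(-5, -4) = (1*(-10))*(4/(-3 - 4)) = -40/(-7) = -40*(-1)/7 = -10*(-4/7) = 40/7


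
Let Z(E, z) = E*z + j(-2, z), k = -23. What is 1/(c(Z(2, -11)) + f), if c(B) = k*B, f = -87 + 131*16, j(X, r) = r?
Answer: 1/2768 ≈ 0.00036127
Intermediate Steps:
Z(E, z) = z + E*z (Z(E, z) = E*z + z = z + E*z)
f = 2009 (f = -87 + 2096 = 2009)
c(B) = -23*B
1/(c(Z(2, -11)) + f) = 1/(-(-253)*(1 + 2) + 2009) = 1/(-(-253)*3 + 2009) = 1/(-23*(-33) + 2009) = 1/(759 + 2009) = 1/2768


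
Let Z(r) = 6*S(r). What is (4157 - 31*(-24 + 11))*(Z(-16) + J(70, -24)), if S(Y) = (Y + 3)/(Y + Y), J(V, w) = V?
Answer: 330315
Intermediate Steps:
S(Y) = (3 + Y)/(2*Y) (S(Y) = (3 + Y)/((2*Y)) = (3 + Y)*(1/(2*Y)) = (3 + Y)/(2*Y))
Z(r) = 3*(3 + r)/r (Z(r) = 6*((3 + r)/(2*r)) = 3*(3 + r)/r)
(4157 - 31*(-24 + 11))*(Z(-16) + J(70, -24)) = (4157 - 31*(-24 + 11))*((3 + 9/(-16)) + 70) = (4157 - 31*(-13))*((3 + 9*(-1/16)) + 70) = (4157 + 403)*((3 - 9/16) + 70) = 4560*(39/16 + 70) = 4560*(1159/16) = 330315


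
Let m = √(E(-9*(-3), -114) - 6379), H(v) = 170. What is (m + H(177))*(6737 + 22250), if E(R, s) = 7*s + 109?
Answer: 4927790 + 57974*I*√1767 ≈ 4.9278e+6 + 2.437e+6*I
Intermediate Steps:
E(R, s) = 109 + 7*s
m = 2*I*√1767 (m = √((109 + 7*(-114)) - 6379) = √((109 - 798) - 6379) = √(-689 - 6379) = √(-7068) = 2*I*√1767 ≈ 84.071*I)
(m + H(177))*(6737 + 22250) = (2*I*√1767 + 170)*(6737 + 22250) = (170 + 2*I*√1767)*28987 = 4927790 + 57974*I*√1767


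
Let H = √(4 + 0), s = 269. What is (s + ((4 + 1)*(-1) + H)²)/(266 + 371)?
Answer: 278/637 ≈ 0.43642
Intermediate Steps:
H = 2 (H = √4 = 2)
(s + ((4 + 1)*(-1) + H)²)/(266 + 371) = (269 + ((4 + 1)*(-1) + 2)²)/(266 + 371) = (269 + (5*(-1) + 2)²)/637 = (269 + (-5 + 2)²)*(1/637) = (269 + (-3)²)*(1/637) = (269 + 9)*(1/637) = 278*(1/637) = 278/637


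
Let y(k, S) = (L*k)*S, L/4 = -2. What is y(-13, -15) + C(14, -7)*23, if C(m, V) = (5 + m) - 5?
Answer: -1238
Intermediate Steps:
L = -8 (L = 4*(-2) = -8)
C(m, V) = m
y(k, S) = -8*S*k (y(k, S) = (-8*k)*S = -8*S*k)
y(-13, -15) + C(14, -7)*23 = -8*(-15)*(-13) + 14*23 = -1560 + 322 = -1238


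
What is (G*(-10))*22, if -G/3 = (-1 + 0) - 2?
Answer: -1980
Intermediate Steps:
G = 9 (G = -3*((-1 + 0) - 2) = -3*(-1 - 2) = -3*(-3) = 9)
(G*(-10))*22 = (9*(-10))*22 = -90*22 = -1980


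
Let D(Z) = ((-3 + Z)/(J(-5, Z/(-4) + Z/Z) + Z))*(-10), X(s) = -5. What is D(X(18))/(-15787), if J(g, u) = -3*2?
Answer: 80/173657 ≈ 0.00046068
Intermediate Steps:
J(g, u) = -6
D(Z) = -10*(-3 + Z)/(-6 + Z) (D(Z) = ((-3 + Z)/(-6 + Z))*(-10) = -10*(-3 + Z)/(-6 + Z))
D(X(18))/(-15787) = (10*(3 - 1*(-5))/(-6 - 5))/(-15787) = (10*(3 + 5)/(-11))*(-1/15787) = (10*(-1/11)*8)*(-1/15787) = -80/11*(-1/15787) = 80/173657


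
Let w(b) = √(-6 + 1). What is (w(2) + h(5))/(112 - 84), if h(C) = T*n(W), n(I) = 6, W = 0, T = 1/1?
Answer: 3/14 + I*√5/28 ≈ 0.21429 + 0.07986*I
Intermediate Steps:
T = 1 (T = 1*1 = 1)
w(b) = I*√5 (w(b) = √(-5) = I*√5)
h(C) = 6 (h(C) = 1*6 = 6)
(w(2) + h(5))/(112 - 84) = (I*√5 + 6)/(112 - 84) = (6 + I*√5)/28 = (6 + I*√5)*(1/28) = 3/14 + I*√5/28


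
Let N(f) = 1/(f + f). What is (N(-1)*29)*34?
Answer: -493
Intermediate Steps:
N(f) = 1/(2*f)
(N(-1)*29)*34 = (((1/2)/(-1))*29)*34 = (((1/2)*(-1))*29)*34 = -1/2*29*34 = -29/2*34 = -493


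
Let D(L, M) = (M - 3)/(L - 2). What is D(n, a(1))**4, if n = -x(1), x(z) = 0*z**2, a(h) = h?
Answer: 1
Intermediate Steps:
x(z) = 0
n = 0 (n = -1*0 = 0)
D(L, M) = (-3 + M)/(-2 + L)
D(n, a(1))**4 = ((-3 + 1)/(-2 + 0))**4 = (-2/(-2))**4 = (-1/2*(-2))**4 = 1**4 = 1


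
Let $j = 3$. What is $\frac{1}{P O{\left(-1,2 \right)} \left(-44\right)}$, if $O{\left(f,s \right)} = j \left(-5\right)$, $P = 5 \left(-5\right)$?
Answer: $- \frac{1}{16500} \approx -6.0606 \cdot 10^{-5}$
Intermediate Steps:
$P = -25$
$O{\left(f,s \right)} = -15$ ($O{\left(f,s \right)} = 3 \left(-5\right) = -15$)
$\frac{1}{P O{\left(-1,2 \right)} \left(-44\right)} = \frac{1}{\left(-25\right) \left(-15\right) \left(-44\right)} = \frac{1}{375 \left(-44\right)} = \frac{1}{-16500} = - \frac{1}{16500}$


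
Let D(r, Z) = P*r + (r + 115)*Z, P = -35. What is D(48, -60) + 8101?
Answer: -3359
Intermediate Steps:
D(r, Z) = -35*r + Z*(115 + r) (D(r, Z) = -35*r + (r + 115)*Z = -35*r + (115 + r)*Z = -35*r + Z*(115 + r))
D(48, -60) + 8101 = (-35*48 + 115*(-60) - 60*48) + 8101 = (-1680 - 6900 - 2880) + 8101 = -11460 + 8101 = -3359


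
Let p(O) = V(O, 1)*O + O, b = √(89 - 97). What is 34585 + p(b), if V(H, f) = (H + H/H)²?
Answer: 34569 - 12*I*√2 ≈ 34569.0 - 16.971*I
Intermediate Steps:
V(H, f) = (1 + H)² (V(H, f) = (H + 1)² = (1 + H)²)
b = 2*I*√2 (b = √(-8) = 2*I*√2 ≈ 2.8284*I)
p(O) = O + O*(1 + O)² (p(O) = (1 + O)²*O + O = O*(1 + O)² + O = O + O*(1 + O)²)
34585 + p(b) = 34585 + (2*I*√2)*(1 + (1 + 2*I*√2)²) = 34585 + 2*I*√2*(1 + (1 + 2*I*√2)²)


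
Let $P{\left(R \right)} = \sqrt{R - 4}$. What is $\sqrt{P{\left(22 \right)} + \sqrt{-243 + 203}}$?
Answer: $\sqrt{3 \sqrt{2} + 2 i \sqrt{10}} \approx 2.435 + 1.2987 i$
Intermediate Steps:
$P{\left(R \right)} = \sqrt{-4 + R}$
$\sqrt{P{\left(22 \right)} + \sqrt{-243 + 203}} = \sqrt{\sqrt{-4 + 22} + \sqrt{-243 + 203}} = \sqrt{\sqrt{18} + \sqrt{-40}} = \sqrt{3 \sqrt{2} + 2 i \sqrt{10}}$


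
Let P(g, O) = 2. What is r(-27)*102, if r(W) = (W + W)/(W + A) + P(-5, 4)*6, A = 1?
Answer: 18666/13 ≈ 1435.8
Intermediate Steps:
r(W) = 12 + 2*W/(1 + W) (r(W) = (W + W)/(W + 1) + 2*6 = (2*W)/(1 + W) + 12 = 2*W/(1 + W) + 12 = 12 + 2*W/(1 + W))
r(-27)*102 = (2*(6 + 7*(-27))/(1 - 27))*102 = (2*(6 - 189)/(-26))*102 = (2*(-1/26)*(-183))*102 = (183/13)*102 = 18666/13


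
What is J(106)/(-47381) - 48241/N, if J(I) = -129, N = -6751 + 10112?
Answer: -2285273252/159247541 ≈ -14.350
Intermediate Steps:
N = 3361
J(106)/(-47381) - 48241/N = -129/(-47381) - 48241/3361 = -129*(-1/47381) - 48241*1/3361 = 129/47381 - 48241/3361 = -2285273252/159247541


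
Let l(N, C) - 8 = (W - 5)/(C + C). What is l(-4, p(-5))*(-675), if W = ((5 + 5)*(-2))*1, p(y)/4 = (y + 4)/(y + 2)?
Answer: 7425/8 ≈ 928.13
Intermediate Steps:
p(y) = 4*(4 + y)/(2 + y) (p(y) = 4*((y + 4)/(y + 2)) = 4*((4 + y)/(2 + y)) = 4*(4 + y)/(2 + y))
W = -20 (W = (10*(-2))*1 = -20*1 = -20)
l(N, C) = 8 - 25/(2*C) (l(N, C) = 8 + (-20 - 5)/(C + C) = 8 - 25*1/(2*C) = 8 - 25/(2*C))
l(-4, p(-5))*(-675) = (8 - 25*(2 - 5)/(4*(4 - 5))/2)*(-675) = (8 - 25/(2*(4*(-1)/(-3))))*(-675) = (8 - 25/(2*(4*(-⅓)*(-1))))*(-675) = (8 - 25/(2*4/3))*(-675) = (8 - 25/2*¾)*(-675) = (8 - 75/8)*(-675) = -11/8*(-675) = 7425/8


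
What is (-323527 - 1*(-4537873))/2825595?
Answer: 1404782/941865 ≈ 1.4915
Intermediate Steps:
(-323527 - 1*(-4537873))/2825595 = (-323527 + 4537873)*(1/2825595) = 4214346*(1/2825595) = 1404782/941865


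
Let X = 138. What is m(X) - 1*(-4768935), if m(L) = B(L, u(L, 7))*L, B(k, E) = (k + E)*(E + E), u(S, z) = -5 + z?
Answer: 4846215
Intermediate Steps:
B(k, E) = 2*E*(E + k) (B(k, E) = (E + k)*(2*E) = 2*E*(E + k))
m(L) = L*(8 + 4*L) (m(L) = (2*(-5 + 7)*((-5 + 7) + L))*L = (2*2*(2 + L))*L = (8 + 4*L)*L = L*(8 + 4*L))
m(X) - 1*(-4768935) = 4*138*(2 + 138) - 1*(-4768935) = 4*138*140 + 4768935 = 77280 + 4768935 = 4846215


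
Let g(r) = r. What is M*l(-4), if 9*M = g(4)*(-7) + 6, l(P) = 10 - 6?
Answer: -88/9 ≈ -9.7778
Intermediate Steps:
l(P) = 4
M = -22/9 (M = (4*(-7) + 6)/9 = (-28 + 6)/9 = (⅑)*(-22) = -22/9 ≈ -2.4444)
M*l(-4) = -22/9*4 = -88/9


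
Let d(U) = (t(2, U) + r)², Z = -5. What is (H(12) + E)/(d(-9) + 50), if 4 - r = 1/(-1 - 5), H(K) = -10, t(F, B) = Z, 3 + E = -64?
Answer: -2772/1825 ≈ -1.5189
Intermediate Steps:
E = -67 (E = -3 - 64 = -67)
t(F, B) = -5
r = 25/6 (r = 4 - 1/(-1 - 5) = 4 - 1/(-6) = 4 - 1*(-⅙) = 4 + ⅙ = 25/6 ≈ 4.1667)
d(U) = 25/36 (d(U) = (-5 + 25/6)² = (-⅚)² = 25/36)
(H(12) + E)/(d(-9) + 50) = (-10 - 67)/(25/36 + 50) = -77/1825/36 = -77*36/1825 = -2772/1825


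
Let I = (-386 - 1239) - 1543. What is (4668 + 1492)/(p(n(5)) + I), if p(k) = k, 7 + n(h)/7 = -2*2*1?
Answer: -112/59 ≈ -1.8983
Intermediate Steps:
I = -3168 (I = -1625 - 1543 = -3168)
n(h) = -77 (n(h) = -49 + 7*(-2*2*1) = -49 + 7*(-4*1) = -49 + 7*(-4) = -49 - 28 = -77)
(4668 + 1492)/(p(n(5)) + I) = (4668 + 1492)/(-77 - 3168) = 6160/(-3245) = 6160*(-1/3245) = -112/59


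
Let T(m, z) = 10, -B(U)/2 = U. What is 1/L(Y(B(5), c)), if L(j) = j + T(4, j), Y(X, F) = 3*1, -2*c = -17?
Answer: 1/13 ≈ 0.076923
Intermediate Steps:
c = 17/2 (c = -1/2*(-17) = 17/2 ≈ 8.5000)
B(U) = -2*U
Y(X, F) = 3
L(j) = 10 + j (L(j) = j + 10 = 10 + j)
1/L(Y(B(5), c)) = 1/(10 + 3) = 1/13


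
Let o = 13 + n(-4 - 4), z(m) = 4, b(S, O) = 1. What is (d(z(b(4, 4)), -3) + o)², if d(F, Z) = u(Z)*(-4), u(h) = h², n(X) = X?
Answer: 961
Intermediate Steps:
o = 5 (o = 13 + (-4 - 4) = 13 - 8 = 5)
d(F, Z) = -4*Z² (d(F, Z) = Z²*(-4) = -4*Z²)
(d(z(b(4, 4)), -3) + o)² = (-4*(-3)² + 5)² = (-4*9 + 5)² = (-36 + 5)² = (-31)² = 961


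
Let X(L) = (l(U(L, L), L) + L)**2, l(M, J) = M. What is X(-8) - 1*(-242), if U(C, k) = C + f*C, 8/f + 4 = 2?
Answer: 498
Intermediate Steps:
f = -4 (f = 8/(-4 + 2) = 8/(-2) = 8*(-1/2) = -4)
U(C, k) = -3*C (U(C, k) = C - 4*C = -3*C)
X(L) = 4*L**2 (X(L) = (-3*L + L)**2 = (-2*L)**2 = 4*L**2)
X(-8) - 1*(-242) = 4*(-8)**2 - 1*(-242) = 4*64 + 242 = 256 + 242 = 498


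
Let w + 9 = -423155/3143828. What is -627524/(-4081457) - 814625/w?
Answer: 550147171911385872/6168930427021 ≈ 89180.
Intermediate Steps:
w = -28717607/3143828 (w = -9 - 423155/3143828 = -28717607/3143828 ≈ -9.1346)
-627524/(-4081457) - 814625/w = -627524/(-4081457) - 814625/(-28717607/3143828) = -627524*(-1/4081457) - 814625*(-3143828/28717607) = 627524/4081457 + 134791625500/1511453 = 550147171911385872/6168930427021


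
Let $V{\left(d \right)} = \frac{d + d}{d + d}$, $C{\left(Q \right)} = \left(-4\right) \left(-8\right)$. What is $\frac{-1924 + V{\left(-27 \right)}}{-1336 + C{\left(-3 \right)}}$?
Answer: $\frac{1923}{1304} \approx 1.4747$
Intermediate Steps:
$C{\left(Q \right)} = 32$
$V{\left(d \right)} = 1$ ($V{\left(d \right)} = \frac{2 d}{2 d} = 2 d \frac{1}{2 d} = 1$)
$\frac{-1924 + V{\left(-27 \right)}}{-1336 + C{\left(-3 \right)}} = \frac{-1924 + 1}{-1336 + 32} = - \frac{1923}{-1304} = \left(-1923\right) \left(- \frac{1}{1304}\right) = \frac{1923}{1304}$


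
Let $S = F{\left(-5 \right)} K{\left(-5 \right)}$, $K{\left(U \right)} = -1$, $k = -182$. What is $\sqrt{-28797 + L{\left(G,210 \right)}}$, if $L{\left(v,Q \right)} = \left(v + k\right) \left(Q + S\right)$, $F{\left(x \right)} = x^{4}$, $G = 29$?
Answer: $\sqrt{34698} \approx 186.27$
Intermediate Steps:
$S = -625$ ($S = \left(-5\right)^{4} \left(-1\right) = 625 \left(-1\right) = -625$)
$L{\left(v,Q \right)} = \left(-625 + Q\right) \left(-182 + v\right)$ ($L{\left(v,Q \right)} = \left(v - 182\right) \left(Q - 625\right) = \left(-182 + v\right) \left(-625 + Q\right) = \left(-625 + Q\right) \left(-182 + v\right)$)
$\sqrt{-28797 + L{\left(G,210 \right)}} = \sqrt{-28797 + \left(113750 - 18125 - 38220 + 210 \cdot 29\right)} = \sqrt{-28797 + \left(113750 - 18125 - 38220 + 6090\right)} = \sqrt{-28797 + 63495} = \sqrt{34698}$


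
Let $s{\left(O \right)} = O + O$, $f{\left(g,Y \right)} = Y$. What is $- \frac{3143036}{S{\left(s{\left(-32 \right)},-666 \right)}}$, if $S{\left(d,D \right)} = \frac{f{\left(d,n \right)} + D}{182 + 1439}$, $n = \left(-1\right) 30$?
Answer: $\frac{1273715339}{174} \approx 7.3202 \cdot 10^{6}$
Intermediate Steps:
$n = -30$
$s{\left(O \right)} = 2 O$
$S{\left(d,D \right)} = - \frac{30}{1621} + \frac{D}{1621}$ ($S{\left(d,D \right)} = \frac{-30 + D}{182 + 1439} = \frac{-30 + D}{1621} = \left(-30 + D\right) \frac{1}{1621} = - \frac{30}{1621} + \frac{D}{1621}$)
$- \frac{3143036}{S{\left(s{\left(-32 \right)},-666 \right)}} = - \frac{3143036}{- \frac{30}{1621} + \frac{1}{1621} \left(-666\right)} = - \frac{3143036}{- \frac{30}{1621} - \frac{666}{1621}} = - \frac{3143036}{- \frac{696}{1621}} = \left(-3143036\right) \left(- \frac{1621}{696}\right) = \frac{1273715339}{174}$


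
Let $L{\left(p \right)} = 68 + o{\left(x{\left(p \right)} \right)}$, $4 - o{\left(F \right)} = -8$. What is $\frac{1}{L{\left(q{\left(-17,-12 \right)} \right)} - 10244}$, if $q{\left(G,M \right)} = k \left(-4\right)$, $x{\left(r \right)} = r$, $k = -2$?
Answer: $- \frac{1}{10164} \approx -9.8386 \cdot 10^{-5}$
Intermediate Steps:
$o{\left(F \right)} = 12$ ($o{\left(F \right)} = 4 - -8 = 4 + 8 = 12$)
$q{\left(G,M \right)} = 8$ ($q{\left(G,M \right)} = \left(-2\right) \left(-4\right) = 8$)
$L{\left(p \right)} = 80$ ($L{\left(p \right)} = 68 + 12 = 80$)
$\frac{1}{L{\left(q{\left(-17,-12 \right)} \right)} - 10244} = \frac{1}{80 - 10244} = \frac{1}{-10164} = - \frac{1}{10164}$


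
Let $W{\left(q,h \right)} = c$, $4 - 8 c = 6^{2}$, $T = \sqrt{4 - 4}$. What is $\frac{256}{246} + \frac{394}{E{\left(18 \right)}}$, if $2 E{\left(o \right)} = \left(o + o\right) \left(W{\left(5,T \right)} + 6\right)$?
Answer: $\frac{8845}{738} \approx 11.985$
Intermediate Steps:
$T = 0$ ($T = \sqrt{0} = 0$)
$c = -4$ ($c = \frac{1}{2} - \frac{6^{2}}{8} = \frac{1}{2} - \frac{9}{2} = -4$)
$W{\left(q,h \right)} = -4$
$E{\left(o \right)} = 2 o$ ($E{\left(o \right)} = \frac{\left(o + o\right) \left(-4 + 6\right)}{2} = \frac{2 o 2}{2} = \frac{4 o}{2} = 2 o$)
$\frac{256}{246} + \frac{394}{E{\left(18 \right)}} = \frac{256}{246} + \frac{394}{2 \cdot 18} = 256 \cdot \frac{1}{246} + \frac{394}{36} = \frac{128}{123} + 394 \cdot \frac{1}{36} = \frac{128}{123} + \frac{197}{18} = \frac{8845}{738}$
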